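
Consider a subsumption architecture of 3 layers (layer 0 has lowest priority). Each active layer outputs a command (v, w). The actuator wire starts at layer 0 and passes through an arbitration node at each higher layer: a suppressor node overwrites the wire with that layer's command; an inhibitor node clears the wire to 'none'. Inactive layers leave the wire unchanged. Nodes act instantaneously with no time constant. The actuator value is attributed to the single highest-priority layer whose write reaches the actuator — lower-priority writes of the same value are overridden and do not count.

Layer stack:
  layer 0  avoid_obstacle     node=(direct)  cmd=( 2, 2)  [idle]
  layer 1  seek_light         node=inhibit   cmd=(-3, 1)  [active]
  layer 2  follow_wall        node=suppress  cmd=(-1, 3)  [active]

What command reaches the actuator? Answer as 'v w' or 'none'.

layer 0 (avoid_obstacle) idle — none
layer 1 (seek_light) active — inhibits: none
layer 2 (follow_wall) active — suppresses: (-1, 3)
→ actuator (-1, 3)

-1 3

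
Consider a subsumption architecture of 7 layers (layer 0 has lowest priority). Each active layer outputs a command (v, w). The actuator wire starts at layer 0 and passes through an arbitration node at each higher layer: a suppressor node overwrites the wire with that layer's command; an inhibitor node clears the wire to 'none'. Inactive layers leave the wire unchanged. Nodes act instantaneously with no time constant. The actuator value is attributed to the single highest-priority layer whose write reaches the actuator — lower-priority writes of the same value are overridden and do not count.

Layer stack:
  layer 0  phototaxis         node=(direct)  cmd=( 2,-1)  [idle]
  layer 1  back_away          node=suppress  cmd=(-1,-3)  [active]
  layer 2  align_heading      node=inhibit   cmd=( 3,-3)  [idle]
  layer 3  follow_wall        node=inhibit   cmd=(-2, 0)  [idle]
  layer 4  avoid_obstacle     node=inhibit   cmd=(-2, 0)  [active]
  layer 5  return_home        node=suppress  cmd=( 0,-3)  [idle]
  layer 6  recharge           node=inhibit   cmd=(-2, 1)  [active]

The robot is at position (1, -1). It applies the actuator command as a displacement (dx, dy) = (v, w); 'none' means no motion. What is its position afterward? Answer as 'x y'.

1 -1

L0 phototaxis: idle → wire = none
L1 back_away: active, suppressor → wire = (-1, -3)
L2 align_heading: idle → wire stays (-1, -3)
L3 follow_wall: idle → wire stays (-1, -3)
L4 avoid_obstacle: active, inhibitor → wire = none
L5 return_home: idle → wire stays none
L6 recharge: active, inhibitor → wire = none
actuator = none
position: (1, -1) + none = (1, -1)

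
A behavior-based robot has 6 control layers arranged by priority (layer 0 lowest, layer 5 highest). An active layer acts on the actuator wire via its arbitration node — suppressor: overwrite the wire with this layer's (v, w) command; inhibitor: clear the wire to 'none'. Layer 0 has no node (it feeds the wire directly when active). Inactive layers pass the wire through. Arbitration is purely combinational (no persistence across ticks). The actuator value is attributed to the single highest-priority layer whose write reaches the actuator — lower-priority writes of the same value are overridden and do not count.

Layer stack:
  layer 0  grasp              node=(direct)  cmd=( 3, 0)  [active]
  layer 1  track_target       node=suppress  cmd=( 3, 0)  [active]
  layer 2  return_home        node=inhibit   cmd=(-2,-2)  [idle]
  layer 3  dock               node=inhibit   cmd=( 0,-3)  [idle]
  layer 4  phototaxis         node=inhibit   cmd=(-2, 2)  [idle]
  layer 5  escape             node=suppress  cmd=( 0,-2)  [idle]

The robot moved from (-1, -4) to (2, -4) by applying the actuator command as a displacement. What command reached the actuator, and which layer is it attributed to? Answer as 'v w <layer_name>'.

displacement = (2, -4) − (-1, -4) = (3, 0)
[0] grasp on; wire := (3, 0)
[1] track_target on (suppress); wire := (3, 0)
[2] return_home off; pass (3, 0)
[3] dock off; pass (3, 0)
[4] phototaxis off; pass (3, 0)
[5] escape off; pass (3, 0)
output (3, 0) — from layer 1 (track_target)

3 0 track_target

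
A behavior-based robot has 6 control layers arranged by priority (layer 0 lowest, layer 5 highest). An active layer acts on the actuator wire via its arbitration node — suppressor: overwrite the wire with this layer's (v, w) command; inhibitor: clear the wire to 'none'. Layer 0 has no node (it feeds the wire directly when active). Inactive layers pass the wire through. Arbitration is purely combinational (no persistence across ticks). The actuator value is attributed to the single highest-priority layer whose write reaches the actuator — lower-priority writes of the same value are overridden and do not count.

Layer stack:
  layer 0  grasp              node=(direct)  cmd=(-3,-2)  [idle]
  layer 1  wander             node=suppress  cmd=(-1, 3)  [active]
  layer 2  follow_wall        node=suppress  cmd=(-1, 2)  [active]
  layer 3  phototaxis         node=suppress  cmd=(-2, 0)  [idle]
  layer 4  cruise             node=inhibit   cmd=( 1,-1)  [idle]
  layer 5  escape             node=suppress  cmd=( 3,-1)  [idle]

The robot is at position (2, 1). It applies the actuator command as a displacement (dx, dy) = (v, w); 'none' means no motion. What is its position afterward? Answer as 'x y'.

1 3

layer 0 (grasp) idle — none
layer 1 (wander) active — suppresses: (-1, 3)
layer 2 (follow_wall) active — suppresses: (-1, 2)
layer 3 (phototaxis) idle — unchanged: (-1, 2)
layer 4 (cruise) idle — unchanged: (-1, 2)
layer 5 (escape) idle — unchanged: (-1, 2)
→ actuator (-1, 2)
position: (2, 1) + (-1, 2) = (1, 3)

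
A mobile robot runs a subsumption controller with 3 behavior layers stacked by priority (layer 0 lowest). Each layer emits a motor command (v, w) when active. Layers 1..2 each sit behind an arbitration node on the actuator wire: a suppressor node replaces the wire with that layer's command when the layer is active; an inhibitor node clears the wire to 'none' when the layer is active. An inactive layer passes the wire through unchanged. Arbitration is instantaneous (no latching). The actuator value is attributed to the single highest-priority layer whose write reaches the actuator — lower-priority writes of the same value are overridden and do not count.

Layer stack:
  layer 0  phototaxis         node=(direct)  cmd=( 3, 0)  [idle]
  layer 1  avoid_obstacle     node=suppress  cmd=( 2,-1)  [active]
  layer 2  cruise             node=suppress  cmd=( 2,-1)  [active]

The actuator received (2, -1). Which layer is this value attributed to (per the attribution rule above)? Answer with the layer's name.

cruise

[0] phototaxis off; wire := none
[1] avoid_obstacle on (suppress); wire := (2, -1)
[2] cruise on (suppress); wire := (2, -1)
output (2, -1)
last writer: layer 2 = cruise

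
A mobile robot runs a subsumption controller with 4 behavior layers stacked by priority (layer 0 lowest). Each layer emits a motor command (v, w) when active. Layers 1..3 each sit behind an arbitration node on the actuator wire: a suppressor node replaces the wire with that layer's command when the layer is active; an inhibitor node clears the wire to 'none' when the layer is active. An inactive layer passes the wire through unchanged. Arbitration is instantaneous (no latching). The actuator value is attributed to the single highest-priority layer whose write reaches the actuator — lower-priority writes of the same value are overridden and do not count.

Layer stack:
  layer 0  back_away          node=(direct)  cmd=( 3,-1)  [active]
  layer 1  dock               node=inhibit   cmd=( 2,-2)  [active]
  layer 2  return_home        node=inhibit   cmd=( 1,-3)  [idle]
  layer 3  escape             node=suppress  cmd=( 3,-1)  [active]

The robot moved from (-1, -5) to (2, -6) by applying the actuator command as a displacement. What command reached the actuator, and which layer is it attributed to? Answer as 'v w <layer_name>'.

displacement = (2, -6) − (-1, -5) = (3, -1)
layer 0 (back_away) active — direct: (3, -1)
layer 1 (dock) active — inhibits: none
layer 2 (return_home) idle — unchanged: none
layer 3 (escape) active — suppresses: (3, -1)
→ actuator (3, -1) — from layer 3 (escape)

3 -1 escape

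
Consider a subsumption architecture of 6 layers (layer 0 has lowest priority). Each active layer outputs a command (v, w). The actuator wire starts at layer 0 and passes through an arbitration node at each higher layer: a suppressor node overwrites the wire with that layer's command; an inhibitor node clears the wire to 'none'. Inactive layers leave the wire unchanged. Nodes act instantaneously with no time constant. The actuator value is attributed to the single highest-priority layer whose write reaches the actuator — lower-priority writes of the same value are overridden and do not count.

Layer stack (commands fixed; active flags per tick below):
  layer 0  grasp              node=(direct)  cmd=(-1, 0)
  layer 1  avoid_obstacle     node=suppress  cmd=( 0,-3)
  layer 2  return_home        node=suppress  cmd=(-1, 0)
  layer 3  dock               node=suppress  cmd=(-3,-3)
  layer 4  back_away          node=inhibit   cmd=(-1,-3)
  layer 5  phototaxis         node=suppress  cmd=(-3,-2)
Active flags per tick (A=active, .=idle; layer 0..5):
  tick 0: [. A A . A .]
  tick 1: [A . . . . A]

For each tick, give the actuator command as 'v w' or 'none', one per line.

tick 0:
  [0] grasp off; wire := none
  [1] avoid_obstacle on (suppress); wire := (0, -3)
  [2] return_home on (suppress); wire := (-1, 0)
  [3] dock off; pass (-1, 0)
  [4] back_away on (inhibit); wire := none
  [5] phototaxis off; pass none
  output none
tick 1:
  [0] grasp on; wire := (-1, 0)
  [1] avoid_obstacle off; pass (-1, 0)
  [2] return_home off; pass (-1, 0)
  [3] dock off; pass (-1, 0)
  [4] back_away off; pass (-1, 0)
  [5] phototaxis on (suppress); wire := (-3, -2)
  output (-3, -2)

none
-3 -2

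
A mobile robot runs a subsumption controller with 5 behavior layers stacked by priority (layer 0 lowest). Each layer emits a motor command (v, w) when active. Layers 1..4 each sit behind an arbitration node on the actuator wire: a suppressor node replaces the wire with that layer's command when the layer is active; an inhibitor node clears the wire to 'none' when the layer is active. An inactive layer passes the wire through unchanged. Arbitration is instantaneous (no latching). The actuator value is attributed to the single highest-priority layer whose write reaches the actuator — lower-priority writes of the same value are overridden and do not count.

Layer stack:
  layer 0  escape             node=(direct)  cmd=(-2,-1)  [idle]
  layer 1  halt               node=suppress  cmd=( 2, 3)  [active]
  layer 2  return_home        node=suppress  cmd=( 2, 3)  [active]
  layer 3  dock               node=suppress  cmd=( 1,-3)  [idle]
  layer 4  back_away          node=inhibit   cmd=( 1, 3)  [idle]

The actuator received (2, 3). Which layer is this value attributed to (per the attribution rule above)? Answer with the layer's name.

return_home

L0 escape: idle → wire = none
L1 halt: active, suppressor → wire = (2, 3)
L2 return_home: active, suppressor → wire = (2, 3)
L3 dock: idle → wire stays (2, 3)
L4 back_away: idle → wire stays (2, 3)
actuator = (2, 3)
last writer: layer 2 = return_home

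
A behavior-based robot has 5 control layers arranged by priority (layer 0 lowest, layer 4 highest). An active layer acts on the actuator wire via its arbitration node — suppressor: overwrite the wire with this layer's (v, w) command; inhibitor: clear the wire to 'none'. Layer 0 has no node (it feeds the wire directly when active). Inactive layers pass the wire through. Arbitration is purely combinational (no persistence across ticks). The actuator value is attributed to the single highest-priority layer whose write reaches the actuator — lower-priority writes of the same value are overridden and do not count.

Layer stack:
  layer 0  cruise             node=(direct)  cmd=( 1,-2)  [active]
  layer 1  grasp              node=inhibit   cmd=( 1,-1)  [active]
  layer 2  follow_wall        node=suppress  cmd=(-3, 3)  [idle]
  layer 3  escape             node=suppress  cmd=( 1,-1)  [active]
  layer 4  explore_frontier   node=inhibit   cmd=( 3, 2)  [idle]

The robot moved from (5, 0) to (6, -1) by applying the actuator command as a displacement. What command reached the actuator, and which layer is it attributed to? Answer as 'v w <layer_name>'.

1 -1 escape

displacement = (6, -1) − (5, 0) = (1, -1)
L0 cruise: active, feeds wire = (1, -2)
L1 grasp: active, inhibitor → wire = none
L2 follow_wall: idle → wire stays none
L3 escape: active, suppressor → wire = (1, -1)
L4 explore_frontier: idle → wire stays (1, -1)
actuator = (1, -1) — from layer 3 (escape)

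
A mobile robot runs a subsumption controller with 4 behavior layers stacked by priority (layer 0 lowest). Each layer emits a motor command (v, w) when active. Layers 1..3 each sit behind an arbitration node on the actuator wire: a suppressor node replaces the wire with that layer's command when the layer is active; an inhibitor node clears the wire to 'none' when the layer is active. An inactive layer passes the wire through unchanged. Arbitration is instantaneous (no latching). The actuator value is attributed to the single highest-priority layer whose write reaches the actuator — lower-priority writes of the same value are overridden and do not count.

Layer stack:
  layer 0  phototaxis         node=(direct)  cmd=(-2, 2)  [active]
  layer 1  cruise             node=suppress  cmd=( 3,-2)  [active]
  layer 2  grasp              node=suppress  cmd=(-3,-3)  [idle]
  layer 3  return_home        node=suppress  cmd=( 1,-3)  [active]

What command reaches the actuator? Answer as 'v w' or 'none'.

1 -3

layer 0 (phototaxis) active — direct: (-2, 2)
layer 1 (cruise) active — suppresses: (3, -2)
layer 2 (grasp) idle — unchanged: (3, -2)
layer 3 (return_home) active — suppresses: (1, -3)
→ actuator (1, -3)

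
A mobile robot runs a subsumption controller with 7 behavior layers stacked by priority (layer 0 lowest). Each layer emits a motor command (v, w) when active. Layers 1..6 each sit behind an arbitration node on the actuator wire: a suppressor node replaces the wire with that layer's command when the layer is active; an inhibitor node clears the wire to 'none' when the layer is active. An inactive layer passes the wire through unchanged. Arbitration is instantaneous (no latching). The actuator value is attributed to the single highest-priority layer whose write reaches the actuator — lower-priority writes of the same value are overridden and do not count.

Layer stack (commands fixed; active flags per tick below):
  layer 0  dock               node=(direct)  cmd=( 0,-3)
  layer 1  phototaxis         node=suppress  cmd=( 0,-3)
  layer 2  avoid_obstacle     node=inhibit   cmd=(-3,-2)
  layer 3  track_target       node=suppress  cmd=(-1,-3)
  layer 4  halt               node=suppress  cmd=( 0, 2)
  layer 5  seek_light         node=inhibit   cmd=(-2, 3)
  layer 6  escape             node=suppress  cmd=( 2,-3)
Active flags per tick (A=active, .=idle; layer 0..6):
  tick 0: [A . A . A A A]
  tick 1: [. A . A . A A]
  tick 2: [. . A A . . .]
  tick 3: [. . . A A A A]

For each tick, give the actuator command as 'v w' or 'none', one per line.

2 -3
2 -3
-1 -3
2 -3

tick 0:
  layer 0 (dock) active — direct: (0, -3)
  layer 1 (phototaxis) idle — unchanged: (0, -3)
  layer 2 (avoid_obstacle) active — inhibits: none
  layer 3 (track_target) idle — unchanged: none
  layer 4 (halt) active — suppresses: (0, 2)
  layer 5 (seek_light) active — inhibits: none
  layer 6 (escape) active — suppresses: (2, -3)
  → actuator (2, -3)
tick 1:
  layer 0 (dock) idle — none
  layer 1 (phototaxis) active — suppresses: (0, -3)
  layer 2 (avoid_obstacle) idle — unchanged: (0, -3)
  layer 3 (track_target) active — suppresses: (-1, -3)
  layer 4 (halt) idle — unchanged: (-1, -3)
  layer 5 (seek_light) active — inhibits: none
  layer 6 (escape) active — suppresses: (2, -3)
  → actuator (2, -3)
tick 2:
  layer 0 (dock) idle — none
  layer 1 (phototaxis) idle — unchanged: none
  layer 2 (avoid_obstacle) active — inhibits: none
  layer 3 (track_target) active — suppresses: (-1, -3)
  layer 4 (halt) idle — unchanged: (-1, -3)
  layer 5 (seek_light) idle — unchanged: (-1, -3)
  layer 6 (escape) idle — unchanged: (-1, -3)
  → actuator (-1, -3)
tick 3:
  layer 0 (dock) idle — none
  layer 1 (phototaxis) idle — unchanged: none
  layer 2 (avoid_obstacle) idle — unchanged: none
  layer 3 (track_target) active — suppresses: (-1, -3)
  layer 4 (halt) active — suppresses: (0, 2)
  layer 5 (seek_light) active — inhibits: none
  layer 6 (escape) active — suppresses: (2, -3)
  → actuator (2, -3)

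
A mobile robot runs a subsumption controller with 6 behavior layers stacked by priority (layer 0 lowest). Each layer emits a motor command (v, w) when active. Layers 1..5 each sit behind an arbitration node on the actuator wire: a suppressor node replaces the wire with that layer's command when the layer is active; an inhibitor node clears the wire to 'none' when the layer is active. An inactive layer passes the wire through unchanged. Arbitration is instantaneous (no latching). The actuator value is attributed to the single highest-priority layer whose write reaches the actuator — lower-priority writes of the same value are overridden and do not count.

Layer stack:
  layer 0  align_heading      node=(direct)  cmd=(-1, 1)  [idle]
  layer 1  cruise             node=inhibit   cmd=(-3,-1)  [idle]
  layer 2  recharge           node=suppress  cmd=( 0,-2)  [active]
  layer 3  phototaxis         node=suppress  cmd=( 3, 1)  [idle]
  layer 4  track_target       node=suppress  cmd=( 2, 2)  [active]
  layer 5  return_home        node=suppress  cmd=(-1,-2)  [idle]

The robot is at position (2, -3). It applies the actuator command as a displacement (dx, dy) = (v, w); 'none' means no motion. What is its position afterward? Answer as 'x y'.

L0 align_heading: idle → wire = none
L1 cruise: idle → wire stays none
L2 recharge: active, suppressor → wire = (0, -2)
L3 phototaxis: idle → wire stays (0, -2)
L4 track_target: active, suppressor → wire = (2, 2)
L5 return_home: idle → wire stays (2, 2)
actuator = (2, 2)
position: (2, -3) + (2, 2) = (4, -1)

4 -1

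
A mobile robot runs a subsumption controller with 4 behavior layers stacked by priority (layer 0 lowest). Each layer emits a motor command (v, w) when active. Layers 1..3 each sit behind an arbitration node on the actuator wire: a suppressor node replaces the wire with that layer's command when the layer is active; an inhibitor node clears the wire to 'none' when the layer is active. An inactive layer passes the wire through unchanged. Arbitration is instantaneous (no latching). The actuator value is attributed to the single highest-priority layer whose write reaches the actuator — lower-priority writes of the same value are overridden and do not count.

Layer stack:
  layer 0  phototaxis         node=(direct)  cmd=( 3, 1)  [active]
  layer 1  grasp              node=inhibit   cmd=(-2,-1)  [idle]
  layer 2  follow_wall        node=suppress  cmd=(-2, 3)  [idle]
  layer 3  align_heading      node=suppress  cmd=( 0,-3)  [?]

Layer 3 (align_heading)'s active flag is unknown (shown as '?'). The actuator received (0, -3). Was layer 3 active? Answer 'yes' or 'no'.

yes

If layer 3 is active=yes:
  actuator would be (0, -3)
If layer 3 is active=no:
  actuator would be (3, 1)
Observed (0, -3), so layer 3 was active.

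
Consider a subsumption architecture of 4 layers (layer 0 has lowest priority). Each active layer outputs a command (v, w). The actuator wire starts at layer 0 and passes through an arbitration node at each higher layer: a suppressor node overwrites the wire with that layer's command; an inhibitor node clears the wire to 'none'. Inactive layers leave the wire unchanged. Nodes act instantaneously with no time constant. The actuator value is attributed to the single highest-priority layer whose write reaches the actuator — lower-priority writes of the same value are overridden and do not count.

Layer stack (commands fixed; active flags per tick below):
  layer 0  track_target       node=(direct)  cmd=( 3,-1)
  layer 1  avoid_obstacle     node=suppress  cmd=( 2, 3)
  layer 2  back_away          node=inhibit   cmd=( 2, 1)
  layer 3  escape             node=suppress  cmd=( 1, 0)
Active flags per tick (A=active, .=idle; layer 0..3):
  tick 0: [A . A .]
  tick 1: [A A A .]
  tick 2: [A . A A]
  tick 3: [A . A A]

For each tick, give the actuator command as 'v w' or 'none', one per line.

none
none
1 0
1 0

tick 0:
  [0] track_target on; wire := (3, -1)
  [1] avoid_obstacle off; pass (3, -1)
  [2] back_away on (inhibit); wire := none
  [3] escape off; pass none
  output none
tick 1:
  [0] track_target on; wire := (3, -1)
  [1] avoid_obstacle on (suppress); wire := (2, 3)
  [2] back_away on (inhibit); wire := none
  [3] escape off; pass none
  output none
tick 2:
  [0] track_target on; wire := (3, -1)
  [1] avoid_obstacle off; pass (3, -1)
  [2] back_away on (inhibit); wire := none
  [3] escape on (suppress); wire := (1, 0)
  output (1, 0)
tick 3:
  [0] track_target on; wire := (3, -1)
  [1] avoid_obstacle off; pass (3, -1)
  [2] back_away on (inhibit); wire := none
  [3] escape on (suppress); wire := (1, 0)
  output (1, 0)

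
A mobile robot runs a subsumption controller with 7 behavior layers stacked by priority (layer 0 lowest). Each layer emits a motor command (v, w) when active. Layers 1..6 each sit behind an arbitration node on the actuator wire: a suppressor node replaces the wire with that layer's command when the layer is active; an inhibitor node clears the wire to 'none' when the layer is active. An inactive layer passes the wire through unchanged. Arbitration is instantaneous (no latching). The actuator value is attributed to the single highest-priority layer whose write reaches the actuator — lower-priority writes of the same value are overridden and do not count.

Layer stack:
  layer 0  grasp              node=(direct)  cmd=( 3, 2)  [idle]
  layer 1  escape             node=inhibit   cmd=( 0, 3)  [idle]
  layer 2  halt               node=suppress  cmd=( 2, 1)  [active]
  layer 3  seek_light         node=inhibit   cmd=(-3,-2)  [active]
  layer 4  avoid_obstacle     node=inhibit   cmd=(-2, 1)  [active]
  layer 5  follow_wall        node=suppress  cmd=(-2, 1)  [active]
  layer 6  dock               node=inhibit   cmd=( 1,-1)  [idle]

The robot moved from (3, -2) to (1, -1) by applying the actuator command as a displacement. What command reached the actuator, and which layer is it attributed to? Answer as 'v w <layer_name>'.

-2 1 follow_wall

displacement = (1, -1) − (3, -2) = (-2, 1)
[0] grasp off; wire := none
[1] escape off; pass none
[2] halt on (suppress); wire := (2, 1)
[3] seek_light on (inhibit); wire := none
[4] avoid_obstacle on (inhibit); wire := none
[5] follow_wall on (suppress); wire := (-2, 1)
[6] dock off; pass (-2, 1)
output (-2, 1) — from layer 5 (follow_wall)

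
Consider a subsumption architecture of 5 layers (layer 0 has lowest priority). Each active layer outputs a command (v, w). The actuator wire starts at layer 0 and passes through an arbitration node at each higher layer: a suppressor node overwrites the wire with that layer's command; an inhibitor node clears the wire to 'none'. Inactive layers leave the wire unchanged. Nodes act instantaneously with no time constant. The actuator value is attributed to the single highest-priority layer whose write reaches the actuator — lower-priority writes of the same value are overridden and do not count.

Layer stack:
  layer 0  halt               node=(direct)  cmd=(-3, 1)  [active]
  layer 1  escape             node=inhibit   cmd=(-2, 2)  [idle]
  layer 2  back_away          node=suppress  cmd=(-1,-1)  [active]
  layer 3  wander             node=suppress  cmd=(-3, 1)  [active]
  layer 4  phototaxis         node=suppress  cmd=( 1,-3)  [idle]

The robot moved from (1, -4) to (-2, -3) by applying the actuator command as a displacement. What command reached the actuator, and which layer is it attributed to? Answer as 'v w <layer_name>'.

displacement = (-2, -3) − (1, -4) = (-3, 1)
layer 0 (halt) active — direct: (-3, 1)
layer 1 (escape) idle — unchanged: (-3, 1)
layer 2 (back_away) active — suppresses: (-1, -1)
layer 3 (wander) active — suppresses: (-3, 1)
layer 4 (phototaxis) idle — unchanged: (-3, 1)
→ actuator (-3, 1) — from layer 3 (wander)

-3 1 wander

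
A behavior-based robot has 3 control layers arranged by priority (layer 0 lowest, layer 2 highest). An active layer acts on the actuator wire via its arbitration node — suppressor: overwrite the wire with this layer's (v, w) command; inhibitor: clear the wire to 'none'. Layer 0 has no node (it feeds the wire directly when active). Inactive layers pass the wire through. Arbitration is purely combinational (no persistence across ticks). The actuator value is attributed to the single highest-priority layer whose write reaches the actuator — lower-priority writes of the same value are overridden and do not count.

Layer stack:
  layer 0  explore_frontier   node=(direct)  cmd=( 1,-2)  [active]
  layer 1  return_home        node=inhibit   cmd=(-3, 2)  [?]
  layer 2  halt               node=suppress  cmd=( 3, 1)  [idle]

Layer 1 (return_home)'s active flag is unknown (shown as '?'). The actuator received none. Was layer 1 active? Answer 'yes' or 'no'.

If layer 1 is active=yes:
  actuator would be none
If layer 1 is active=no:
  actuator would be (1, -2)
Observed none, so layer 1 was active.

yes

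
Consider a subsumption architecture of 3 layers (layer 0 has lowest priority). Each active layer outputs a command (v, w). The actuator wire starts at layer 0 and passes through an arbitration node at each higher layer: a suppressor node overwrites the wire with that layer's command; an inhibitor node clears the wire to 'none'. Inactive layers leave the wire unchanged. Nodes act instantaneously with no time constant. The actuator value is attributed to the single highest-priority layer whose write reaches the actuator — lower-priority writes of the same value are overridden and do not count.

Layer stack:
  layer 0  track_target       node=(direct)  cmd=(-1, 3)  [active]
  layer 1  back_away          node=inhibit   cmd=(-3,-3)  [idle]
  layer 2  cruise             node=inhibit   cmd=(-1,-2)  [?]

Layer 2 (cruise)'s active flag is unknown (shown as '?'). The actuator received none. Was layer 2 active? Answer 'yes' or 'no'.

If layer 2 is active=yes:
  actuator would be none
If layer 2 is active=no:
  actuator would be (-1, 3)
Observed none, so layer 2 was active.

yes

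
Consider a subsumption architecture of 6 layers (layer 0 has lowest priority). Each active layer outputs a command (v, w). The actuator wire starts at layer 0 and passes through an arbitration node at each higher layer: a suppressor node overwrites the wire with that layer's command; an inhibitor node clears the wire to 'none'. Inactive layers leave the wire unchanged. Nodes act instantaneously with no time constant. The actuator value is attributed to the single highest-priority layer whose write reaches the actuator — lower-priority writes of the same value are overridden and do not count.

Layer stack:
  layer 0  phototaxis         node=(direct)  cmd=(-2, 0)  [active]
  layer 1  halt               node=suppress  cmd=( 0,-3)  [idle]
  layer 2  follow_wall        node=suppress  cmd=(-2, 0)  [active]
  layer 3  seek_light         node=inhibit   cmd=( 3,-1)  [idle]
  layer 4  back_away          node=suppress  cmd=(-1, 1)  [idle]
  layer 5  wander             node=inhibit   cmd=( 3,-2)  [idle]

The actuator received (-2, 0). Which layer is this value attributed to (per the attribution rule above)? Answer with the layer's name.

follow_wall

layer 0 (phototaxis) active — direct: (-2, 0)
layer 1 (halt) idle — unchanged: (-2, 0)
layer 2 (follow_wall) active — suppresses: (-2, 0)
layer 3 (seek_light) idle — unchanged: (-2, 0)
layer 4 (back_away) idle — unchanged: (-2, 0)
layer 5 (wander) idle — unchanged: (-2, 0)
→ actuator (-2, 0)
last writer: layer 2 = follow_wall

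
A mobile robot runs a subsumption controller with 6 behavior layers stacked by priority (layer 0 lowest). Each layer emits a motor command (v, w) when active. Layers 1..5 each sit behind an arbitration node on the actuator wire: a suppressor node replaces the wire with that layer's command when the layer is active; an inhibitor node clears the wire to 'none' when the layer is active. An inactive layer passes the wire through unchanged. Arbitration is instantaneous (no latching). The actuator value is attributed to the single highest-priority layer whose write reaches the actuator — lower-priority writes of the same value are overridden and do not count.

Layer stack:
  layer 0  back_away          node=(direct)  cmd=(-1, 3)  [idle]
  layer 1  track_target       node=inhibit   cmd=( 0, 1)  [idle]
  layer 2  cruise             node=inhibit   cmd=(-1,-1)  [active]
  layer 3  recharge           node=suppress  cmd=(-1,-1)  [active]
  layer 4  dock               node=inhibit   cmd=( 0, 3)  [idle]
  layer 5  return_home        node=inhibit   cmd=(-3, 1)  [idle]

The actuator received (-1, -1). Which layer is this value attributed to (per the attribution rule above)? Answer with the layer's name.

recharge

layer 0 (back_away) idle — none
layer 1 (track_target) idle — unchanged: none
layer 2 (cruise) active — inhibits: none
layer 3 (recharge) active — suppresses: (-1, -1)
layer 4 (dock) idle — unchanged: (-1, -1)
layer 5 (return_home) idle — unchanged: (-1, -1)
→ actuator (-1, -1)
last writer: layer 3 = recharge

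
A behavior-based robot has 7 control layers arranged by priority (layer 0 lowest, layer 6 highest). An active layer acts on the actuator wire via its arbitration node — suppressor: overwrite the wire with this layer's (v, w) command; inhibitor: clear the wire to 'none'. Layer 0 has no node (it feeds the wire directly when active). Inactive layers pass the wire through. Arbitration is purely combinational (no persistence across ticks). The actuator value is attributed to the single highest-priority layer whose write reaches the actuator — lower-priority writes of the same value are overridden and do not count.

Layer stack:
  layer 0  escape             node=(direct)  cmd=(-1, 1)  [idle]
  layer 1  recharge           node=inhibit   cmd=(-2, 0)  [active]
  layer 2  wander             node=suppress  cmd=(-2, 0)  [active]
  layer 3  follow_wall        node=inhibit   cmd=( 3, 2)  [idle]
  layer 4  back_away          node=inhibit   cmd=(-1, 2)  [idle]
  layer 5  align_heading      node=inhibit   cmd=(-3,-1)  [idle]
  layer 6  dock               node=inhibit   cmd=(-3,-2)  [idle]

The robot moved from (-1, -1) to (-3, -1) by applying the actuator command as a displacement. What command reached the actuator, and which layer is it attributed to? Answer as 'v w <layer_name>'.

displacement = (-3, -1) − (-1, -1) = (-2, 0)
layer 0 (escape) idle — none
layer 1 (recharge) active — inhibits: none
layer 2 (wander) active — suppresses: (-2, 0)
layer 3 (follow_wall) idle — unchanged: (-2, 0)
layer 4 (back_away) idle — unchanged: (-2, 0)
layer 5 (align_heading) idle — unchanged: (-2, 0)
layer 6 (dock) idle — unchanged: (-2, 0)
→ actuator (-2, 0) — from layer 2 (wander)

-2 0 wander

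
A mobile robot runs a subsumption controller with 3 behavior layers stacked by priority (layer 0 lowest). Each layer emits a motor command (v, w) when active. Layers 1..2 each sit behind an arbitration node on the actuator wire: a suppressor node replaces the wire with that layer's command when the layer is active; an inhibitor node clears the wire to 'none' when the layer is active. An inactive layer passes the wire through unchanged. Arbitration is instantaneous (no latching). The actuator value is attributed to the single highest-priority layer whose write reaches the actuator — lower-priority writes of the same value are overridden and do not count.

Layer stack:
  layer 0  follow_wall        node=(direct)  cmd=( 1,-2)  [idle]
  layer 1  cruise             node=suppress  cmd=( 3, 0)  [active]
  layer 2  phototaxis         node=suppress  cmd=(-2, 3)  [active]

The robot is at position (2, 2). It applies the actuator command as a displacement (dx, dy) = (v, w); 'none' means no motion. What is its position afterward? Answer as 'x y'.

L0 follow_wall: idle → wire = none
L1 cruise: active, suppressor → wire = (3, 0)
L2 phototaxis: active, suppressor → wire = (-2, 3)
actuator = (-2, 3)
position: (2, 2) + (-2, 3) = (0, 5)

0 5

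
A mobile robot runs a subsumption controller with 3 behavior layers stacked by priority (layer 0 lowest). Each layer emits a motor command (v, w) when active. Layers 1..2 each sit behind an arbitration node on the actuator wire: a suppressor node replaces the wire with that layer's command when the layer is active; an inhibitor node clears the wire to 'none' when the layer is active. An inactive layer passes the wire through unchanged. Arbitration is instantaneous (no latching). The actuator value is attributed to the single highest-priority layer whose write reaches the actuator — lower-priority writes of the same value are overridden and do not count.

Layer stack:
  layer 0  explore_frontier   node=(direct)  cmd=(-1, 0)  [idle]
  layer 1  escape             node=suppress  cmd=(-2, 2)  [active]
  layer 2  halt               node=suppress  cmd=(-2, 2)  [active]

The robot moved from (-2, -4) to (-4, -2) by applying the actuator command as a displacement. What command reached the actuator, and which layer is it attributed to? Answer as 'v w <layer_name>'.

-2 2 halt

displacement = (-4, -2) − (-2, -4) = (-2, 2)
[0] explore_frontier off; wire := none
[1] escape on (suppress); wire := (-2, 2)
[2] halt on (suppress); wire := (-2, 2)
output (-2, 2) — from layer 2 (halt)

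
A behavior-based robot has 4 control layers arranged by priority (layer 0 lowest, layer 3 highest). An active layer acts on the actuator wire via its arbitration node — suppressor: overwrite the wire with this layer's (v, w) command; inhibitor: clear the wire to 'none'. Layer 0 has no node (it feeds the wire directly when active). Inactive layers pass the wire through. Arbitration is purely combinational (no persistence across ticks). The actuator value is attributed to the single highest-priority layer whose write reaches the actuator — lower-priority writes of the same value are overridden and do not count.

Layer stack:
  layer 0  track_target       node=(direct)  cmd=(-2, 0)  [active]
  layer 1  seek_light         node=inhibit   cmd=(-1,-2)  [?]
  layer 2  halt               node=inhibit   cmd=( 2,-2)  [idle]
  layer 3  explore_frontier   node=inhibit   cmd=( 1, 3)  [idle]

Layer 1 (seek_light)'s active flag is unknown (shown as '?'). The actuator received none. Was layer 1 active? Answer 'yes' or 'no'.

If layer 1 is active=yes:
  actuator would be none
If layer 1 is active=no:
  actuator would be (-2, 0)
Observed none, so layer 1 was active.

yes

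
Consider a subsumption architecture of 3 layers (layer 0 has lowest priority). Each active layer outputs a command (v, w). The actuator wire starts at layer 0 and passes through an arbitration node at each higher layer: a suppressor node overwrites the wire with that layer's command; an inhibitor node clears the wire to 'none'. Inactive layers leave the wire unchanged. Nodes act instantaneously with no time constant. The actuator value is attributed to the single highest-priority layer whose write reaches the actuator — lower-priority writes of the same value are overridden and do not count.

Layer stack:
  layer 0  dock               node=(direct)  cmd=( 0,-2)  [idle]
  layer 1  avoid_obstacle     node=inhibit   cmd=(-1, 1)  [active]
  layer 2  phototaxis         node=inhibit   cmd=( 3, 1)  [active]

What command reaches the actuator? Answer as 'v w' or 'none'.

L0 dock: idle → wire = none
L1 avoid_obstacle: active, inhibitor → wire = none
L2 phototaxis: active, inhibitor → wire = none
actuator = none

none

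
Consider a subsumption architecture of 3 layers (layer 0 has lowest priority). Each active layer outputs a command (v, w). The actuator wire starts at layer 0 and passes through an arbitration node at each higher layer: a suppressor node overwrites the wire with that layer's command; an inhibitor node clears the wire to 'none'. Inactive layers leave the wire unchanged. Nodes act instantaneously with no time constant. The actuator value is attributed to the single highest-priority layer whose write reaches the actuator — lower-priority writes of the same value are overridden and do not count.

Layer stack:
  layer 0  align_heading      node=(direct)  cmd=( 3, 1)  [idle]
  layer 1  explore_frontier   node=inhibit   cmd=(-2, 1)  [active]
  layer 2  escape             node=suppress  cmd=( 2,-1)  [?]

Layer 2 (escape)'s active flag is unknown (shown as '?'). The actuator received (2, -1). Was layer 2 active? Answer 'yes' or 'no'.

If layer 2 is active=yes:
  actuator would be (2, -1)
If layer 2 is active=no:
  actuator would be none
Observed (2, -1), so layer 2 was active.

yes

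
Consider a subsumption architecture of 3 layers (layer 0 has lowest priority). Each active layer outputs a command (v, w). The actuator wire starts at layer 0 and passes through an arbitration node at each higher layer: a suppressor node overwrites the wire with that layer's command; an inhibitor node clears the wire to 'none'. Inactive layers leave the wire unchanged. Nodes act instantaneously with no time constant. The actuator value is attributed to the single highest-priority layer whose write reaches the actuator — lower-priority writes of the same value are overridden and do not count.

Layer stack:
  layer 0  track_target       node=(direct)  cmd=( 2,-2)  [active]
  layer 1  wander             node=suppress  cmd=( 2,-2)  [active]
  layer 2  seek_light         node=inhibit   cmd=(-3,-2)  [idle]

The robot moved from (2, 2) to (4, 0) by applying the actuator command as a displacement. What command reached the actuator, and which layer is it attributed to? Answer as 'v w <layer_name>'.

2 -2 wander

displacement = (4, 0) − (2, 2) = (2, -2)
L0 track_target: active, feeds wire = (2, -2)
L1 wander: active, suppressor → wire = (2, -2)
L2 seek_light: idle → wire stays (2, -2)
actuator = (2, -2) — from layer 1 (wander)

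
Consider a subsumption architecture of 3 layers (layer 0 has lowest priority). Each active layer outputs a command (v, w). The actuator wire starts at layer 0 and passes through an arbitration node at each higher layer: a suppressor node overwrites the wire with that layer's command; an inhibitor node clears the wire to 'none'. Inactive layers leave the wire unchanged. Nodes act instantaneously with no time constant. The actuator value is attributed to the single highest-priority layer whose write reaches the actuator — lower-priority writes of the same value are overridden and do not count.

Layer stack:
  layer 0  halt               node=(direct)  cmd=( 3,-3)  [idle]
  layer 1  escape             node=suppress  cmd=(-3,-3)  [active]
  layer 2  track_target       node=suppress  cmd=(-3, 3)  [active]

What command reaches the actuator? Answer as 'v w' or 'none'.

-3 3

[0] halt off; wire := none
[1] escape on (suppress); wire := (-3, -3)
[2] track_target on (suppress); wire := (-3, 3)
output (-3, 3)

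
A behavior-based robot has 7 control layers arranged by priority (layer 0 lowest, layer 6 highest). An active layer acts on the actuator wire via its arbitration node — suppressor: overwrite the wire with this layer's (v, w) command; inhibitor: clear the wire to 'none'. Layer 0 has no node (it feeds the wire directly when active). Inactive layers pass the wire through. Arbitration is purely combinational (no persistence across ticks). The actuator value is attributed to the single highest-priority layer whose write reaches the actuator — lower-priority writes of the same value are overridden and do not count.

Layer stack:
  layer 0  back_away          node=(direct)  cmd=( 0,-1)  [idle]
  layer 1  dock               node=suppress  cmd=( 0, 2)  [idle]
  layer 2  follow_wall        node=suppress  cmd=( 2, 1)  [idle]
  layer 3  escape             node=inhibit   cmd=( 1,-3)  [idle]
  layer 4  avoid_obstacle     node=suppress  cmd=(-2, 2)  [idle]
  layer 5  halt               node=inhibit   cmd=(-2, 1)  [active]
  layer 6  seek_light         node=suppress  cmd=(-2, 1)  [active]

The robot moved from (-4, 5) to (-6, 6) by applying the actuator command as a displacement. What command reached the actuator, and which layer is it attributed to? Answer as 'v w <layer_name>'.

displacement = (-6, 6) − (-4, 5) = (-2, 1)
[0] back_away off; wire := none
[1] dock off; pass none
[2] follow_wall off; pass none
[3] escape off; pass none
[4] avoid_obstacle off; pass none
[5] halt on (inhibit); wire := none
[6] seek_light on (suppress); wire := (-2, 1)
output (-2, 1) — from layer 6 (seek_light)

-2 1 seek_light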